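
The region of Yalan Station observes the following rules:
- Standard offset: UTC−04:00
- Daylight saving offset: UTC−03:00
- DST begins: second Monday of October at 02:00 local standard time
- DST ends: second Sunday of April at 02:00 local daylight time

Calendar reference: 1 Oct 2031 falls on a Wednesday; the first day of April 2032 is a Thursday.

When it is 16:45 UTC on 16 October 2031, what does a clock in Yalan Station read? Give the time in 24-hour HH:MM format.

13:45

1 October 2031 is a Wednesday, so the first Monday is October 6 and the second is October 13.
1 April 2032 is a Thursday, so the first Sunday is April 4 and the second is April 11.
At the standard offset (UTC−04:00), 16:45 UTC − 4h = 12:45 Yalan Station standard time.
Daylight saving runs 13 October 2031 – 11 April 2032; the standard-time date in Yalan Station, 16 October 2031, is inside that window, so Yalan Station is at UTC−03:00.
16:45 UTC − 3h = 13:45 local.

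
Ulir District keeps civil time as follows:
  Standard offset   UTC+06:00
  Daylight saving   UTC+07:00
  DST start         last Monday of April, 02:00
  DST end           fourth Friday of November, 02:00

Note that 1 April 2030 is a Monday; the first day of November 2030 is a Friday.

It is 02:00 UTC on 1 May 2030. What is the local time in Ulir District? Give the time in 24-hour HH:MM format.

09:00

1 April 2030 is a Monday, so Mondays fall on 1, 8, 15, 22, 29; the last is April 29.
1 November 2030 is a Friday, so the first Friday is November 1 and the fourth is November 22.
At the standard offset (UTC+06:00), 02:00 UTC + 6h = 08:00 Ulir District standard time.
The standard-time date in Ulir District, 1 May 2030, lies within the daylight-saving period (29 April – 22 November), so Ulir District is on daylight time, UTC+07:00.
02:00 UTC + 7h = 09:00 local.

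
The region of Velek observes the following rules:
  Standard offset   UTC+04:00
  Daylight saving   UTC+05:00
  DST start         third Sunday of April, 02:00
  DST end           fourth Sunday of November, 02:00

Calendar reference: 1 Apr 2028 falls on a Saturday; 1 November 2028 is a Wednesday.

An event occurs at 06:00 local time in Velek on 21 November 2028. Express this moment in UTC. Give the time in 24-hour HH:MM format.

1 April 2028 is a Saturday, so the first Sunday is April 2 and the third is April 16.
1 November 2028 is a Wednesday, so the first Sunday is November 5 and the fourth is November 26.
21 November 2028 lies within the daylight-saving period (16 April – 26 November), so Velek is on daylight time, UTC+05:00.
06:00 local − 5h = 01:00 UTC.

01:00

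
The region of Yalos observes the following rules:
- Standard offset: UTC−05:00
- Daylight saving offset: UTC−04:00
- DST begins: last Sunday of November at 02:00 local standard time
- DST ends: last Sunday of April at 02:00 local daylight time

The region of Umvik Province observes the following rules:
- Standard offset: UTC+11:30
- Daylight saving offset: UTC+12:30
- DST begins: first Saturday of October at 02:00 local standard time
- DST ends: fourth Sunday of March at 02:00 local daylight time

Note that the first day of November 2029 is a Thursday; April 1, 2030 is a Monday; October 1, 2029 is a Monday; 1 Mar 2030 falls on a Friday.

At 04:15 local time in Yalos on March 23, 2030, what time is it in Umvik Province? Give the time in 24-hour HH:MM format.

20:45

1 November 2029 is a Thursday, so Sundays fall on 4, 11, 18, 25; the last is November 25.
1 April 2030 is a Monday, so Sundays fall on 7, 14, 21, 28; the last is April 28.
March 23, 2030 lies within the daylight-saving period (25 November 2029 – 28 April 2030), so Yalos is on daylight time, UTC−04:00.
04:15 Yalos + 4h = 08:15 UTC.
1 October 2029 is a Monday, so the first Saturday is October 6.
1 March 2030 is a Friday, so the first Sunday is March 3 and the fourth is March 24.
At the standard offset (UTC+11:30), 08:15 UTC + 11h30m = 19:45 Umvik Province standard time.
The standard-time date in Umvik Province, March 23, 2030, falls between 6 October 2029 and 24 March 2030, so daylight saving is in effect and Umvik Province is at UTC+12:30.
08:15 UTC + 12h30m = 20:45 Umvik Province.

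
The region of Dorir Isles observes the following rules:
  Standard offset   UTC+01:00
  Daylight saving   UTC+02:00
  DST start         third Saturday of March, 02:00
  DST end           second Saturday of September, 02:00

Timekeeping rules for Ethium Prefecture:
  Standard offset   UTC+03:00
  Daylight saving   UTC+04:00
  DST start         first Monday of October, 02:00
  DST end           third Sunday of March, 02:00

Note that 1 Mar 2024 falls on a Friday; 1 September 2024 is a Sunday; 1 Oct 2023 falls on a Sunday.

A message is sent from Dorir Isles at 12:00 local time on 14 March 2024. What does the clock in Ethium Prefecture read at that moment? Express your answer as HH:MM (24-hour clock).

1 March 2024 is a Friday, so the first Saturday is March 2 and the third is March 16.
1 September 2024 is a Sunday, so the first Saturday is September 7 and the second is September 14.
14 March 2024 does not fall between 16 March and 14 September, so daylight saving is not in effect and Dorir Isles is at UTC+01:00.
12:00 Dorir Isles − 1h = 11:00 UTC.
1 October 2023 is a Sunday, so the first Monday is October 2.
1 March 2024 is a Friday, so the first Sunday is March 3 and the third is March 17.
At the standard offset (UTC+03:00), 11:00 UTC + 3h = 14:00 Ethium Prefecture standard time.
The standard-time date in Ethium Prefecture, 14 March 2024, lies within the daylight-saving period (2 October 2023 – 17 March 2024), so Ethium Prefecture is on daylight time, UTC+04:00.
11:00 UTC + 4h = 15:00 Ethium Prefecture.

15:00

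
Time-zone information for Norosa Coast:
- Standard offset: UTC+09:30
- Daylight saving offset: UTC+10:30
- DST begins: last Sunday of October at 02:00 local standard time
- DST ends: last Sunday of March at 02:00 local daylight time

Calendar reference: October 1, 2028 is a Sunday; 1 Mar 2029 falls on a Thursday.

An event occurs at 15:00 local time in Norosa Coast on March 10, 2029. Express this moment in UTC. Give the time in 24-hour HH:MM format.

1 October 2028 is a Sunday, so Sundays fall on 1, 8, 15, 22, 29; the last is October 29.
1 March 2029 is a Thursday, so Sundays fall on 4, 11, 18, 25; the last is March 25.
Daylight saving runs 29 October 2028 – 25 March 2029; March 10, 2029 is inside that window, so Norosa Coast is at UTC+10:30.
15:00 local − 10h30m = 04:30 UTC.

04:30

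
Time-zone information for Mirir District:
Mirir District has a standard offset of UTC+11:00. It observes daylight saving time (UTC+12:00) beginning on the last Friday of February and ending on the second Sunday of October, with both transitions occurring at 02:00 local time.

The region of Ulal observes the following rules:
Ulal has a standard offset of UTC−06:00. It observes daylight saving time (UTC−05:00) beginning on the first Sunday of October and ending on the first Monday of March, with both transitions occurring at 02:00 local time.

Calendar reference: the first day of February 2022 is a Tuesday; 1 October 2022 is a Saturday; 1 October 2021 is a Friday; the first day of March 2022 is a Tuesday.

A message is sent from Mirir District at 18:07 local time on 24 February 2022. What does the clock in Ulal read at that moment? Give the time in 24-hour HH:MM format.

1 February 2022 is a Tuesday, so Fridays fall on 4, 11, 18, 25; the last is February 25.
1 October 2022 is a Saturday, so the first Sunday is October 2 and the second is October 9.
24 February 2022 does not fall between 25 February and 9 October, so daylight saving is not in effect and Mirir District is at UTC+11:00.
18:07 Mirir District − 11h = 07:07 UTC.
1 October 2021 is a Friday, so the first Sunday is October 3.
1 March 2022 is a Tuesday, so the first Monday is March 7.
At the standard offset (UTC−06:00), 07:07 UTC − 6h = 01:07 Ulal standard time.
The standard-time date in Ulal, 24 February 2022, lies within the daylight-saving period (3 October 2021 – 7 March 2022), so Ulal is on daylight time, UTC−05:00.
07:07 UTC − 5h = 02:07 Ulal.

02:07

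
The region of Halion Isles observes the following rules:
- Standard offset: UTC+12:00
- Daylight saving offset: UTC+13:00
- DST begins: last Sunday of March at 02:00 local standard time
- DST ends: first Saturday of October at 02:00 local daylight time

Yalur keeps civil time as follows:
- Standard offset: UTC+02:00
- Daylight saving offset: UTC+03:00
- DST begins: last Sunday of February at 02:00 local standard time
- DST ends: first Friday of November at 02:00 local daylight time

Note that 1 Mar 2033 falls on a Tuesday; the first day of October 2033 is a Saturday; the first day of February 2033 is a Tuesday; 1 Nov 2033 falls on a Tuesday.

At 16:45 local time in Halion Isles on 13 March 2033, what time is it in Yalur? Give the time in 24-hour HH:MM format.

07:45

1 March 2033 is a Tuesday, so Sundays fall on 6, 13, 20, 27; the last is March 27.
1 October 2033 is a Saturday, so the first Saturday is October 1.
13 March 2033 is outside the daylight-saving period (27 March – 1 October), so Halion Isles is on standard time, UTC+12:00.
16:45 Halion Isles − 12h = 04:45 UTC.
1 February 2033 is a Tuesday, so Sundays fall on 6, 13, 20, 27; the last is February 27.
1 November 2033 is a Tuesday, so the first Friday is November 4.
At the standard offset (UTC+02:00), 04:45 UTC + 2h = 06:45 Yalur standard time.
Daylight saving runs 27 February – 4 November; the standard-time date in Yalur, 13 March 2033, is inside that window, so Yalur is at UTC+03:00.
04:45 UTC + 3h = 07:45 Yalur.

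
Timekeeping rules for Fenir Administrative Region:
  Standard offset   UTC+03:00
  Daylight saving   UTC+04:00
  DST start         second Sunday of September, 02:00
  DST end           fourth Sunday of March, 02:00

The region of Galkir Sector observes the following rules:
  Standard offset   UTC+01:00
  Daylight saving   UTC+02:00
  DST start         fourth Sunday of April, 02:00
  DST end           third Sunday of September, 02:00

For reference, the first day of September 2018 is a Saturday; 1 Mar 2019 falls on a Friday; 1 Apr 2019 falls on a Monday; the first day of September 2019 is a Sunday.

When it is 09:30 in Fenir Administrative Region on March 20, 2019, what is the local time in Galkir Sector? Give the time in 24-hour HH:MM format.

1 September 2018 is a Saturday, so the first Sunday is September 2 and the second is September 9.
1 March 2019 is a Friday, so the first Sunday is March 3 and the fourth is March 24.
Daylight saving runs 9 September 2018 – 24 March 2019; March 20, 2019 is inside that window, so Fenir Administrative Region is at UTC+04:00.
09:30 Fenir Administrative Region − 4h = 05:30 UTC.
1 April 2019 is a Monday, so the first Sunday is April 7 and the fourth is April 28.
1 September 2019 is a Sunday, so the first Sunday is September 1 and the third is September 15.
At the standard offset (UTC+01:00), 05:30 UTC + 1h = 06:30 Galkir Sector standard time.
Daylight saving runs 28 April – 15 September; the standard-time date in Galkir Sector, March 20, 2019, is outside that window, so Galkir Sector is on standard time at UTC+01:00.
05:30 UTC + 1h = 06:30 Galkir Sector.

06:30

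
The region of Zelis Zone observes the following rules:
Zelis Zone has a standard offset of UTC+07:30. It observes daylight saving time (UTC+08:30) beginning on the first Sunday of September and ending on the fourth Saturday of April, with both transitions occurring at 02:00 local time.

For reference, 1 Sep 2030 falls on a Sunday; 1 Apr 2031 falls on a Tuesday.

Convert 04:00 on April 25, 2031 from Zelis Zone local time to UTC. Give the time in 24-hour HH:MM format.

1 September 2030 is a Sunday, so the first Sunday is September 1.
1 April 2031 is a Tuesday, so the first Saturday is April 5 and the fourth is April 26.
April 25, 2031 falls between 1 September 2030 and 26 April 2031, so daylight saving is in effect and Zelis Zone is at UTC+08:30.
04:00 local − 8h30m = 19:30 UTC (rolling into the previous day, 24 April 2031).

19:30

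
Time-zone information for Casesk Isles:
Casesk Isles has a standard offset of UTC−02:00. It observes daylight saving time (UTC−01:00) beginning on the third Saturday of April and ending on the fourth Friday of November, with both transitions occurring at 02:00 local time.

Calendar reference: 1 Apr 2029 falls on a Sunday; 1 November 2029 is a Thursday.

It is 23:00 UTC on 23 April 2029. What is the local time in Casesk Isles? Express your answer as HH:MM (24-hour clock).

1 April 2029 is a Sunday, so the first Saturday is April 7 and the third is April 21.
1 November 2029 is a Thursday, so the first Friday is November 2 and the fourth is November 23.
At the standard offset (UTC−02:00), 23:00 UTC − 2h = 21:00 Casesk Isles standard time.
Daylight saving runs 21 April – 23 November; the standard-time date in Casesk Isles, 23 April 2029, is inside that window, so Casesk Isles is at UTC−01:00.
23:00 UTC − 1h = 22:00 local.

22:00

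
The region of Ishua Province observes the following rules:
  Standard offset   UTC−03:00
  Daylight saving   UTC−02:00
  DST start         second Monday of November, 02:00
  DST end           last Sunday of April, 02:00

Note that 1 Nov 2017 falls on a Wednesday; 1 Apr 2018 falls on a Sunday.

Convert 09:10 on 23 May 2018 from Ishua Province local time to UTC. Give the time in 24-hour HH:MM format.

1 November 2017 is a Wednesday, so the first Monday is November 6 and the second is November 13.
1 April 2018 is a Sunday, so Sundays fall on 1, 8, 15, 22, 29; the last is April 29.
Daylight saving runs 13 November 2017 – 29 April 2018; 23 May 2018 is outside that window, so Ishua Province is on standard time at UTC−03:00.
09:10 local + 3h = 12:10 UTC.

12:10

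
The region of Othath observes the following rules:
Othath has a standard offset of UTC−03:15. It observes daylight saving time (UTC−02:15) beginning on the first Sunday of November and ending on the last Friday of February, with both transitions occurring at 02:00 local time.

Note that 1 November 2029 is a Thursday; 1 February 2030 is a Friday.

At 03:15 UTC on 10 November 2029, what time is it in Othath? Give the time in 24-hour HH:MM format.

01:00

1 November 2029 is a Thursday, so the first Sunday is November 4.
1 February 2030 is a Friday, so Fridays fall on 1, 8, 15, 22; the last is February 22.
At the standard offset (UTC−03:15), 03:15 UTC − 3h15m = 00:00 Othath standard time.
The standard-time date in Othath, 10 November 2029, lies within the daylight-saving period (4 November 2029 – 22 February 2030), so Othath is on daylight time, UTC−02:15.
03:15 UTC − 2h15m = 01:00 local.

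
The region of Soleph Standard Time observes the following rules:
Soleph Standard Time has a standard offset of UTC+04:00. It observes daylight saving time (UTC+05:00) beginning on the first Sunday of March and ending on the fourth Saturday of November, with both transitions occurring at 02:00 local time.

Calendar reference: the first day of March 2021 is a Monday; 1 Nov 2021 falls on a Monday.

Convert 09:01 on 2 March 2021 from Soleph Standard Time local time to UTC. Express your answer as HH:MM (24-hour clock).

05:01

1 March 2021 is a Monday, so the first Sunday is March 7.
1 November 2021 is a Monday, so the first Saturday is November 6 and the fourth is November 27.
Daylight saving runs 7 March – 27 November; 2 March 2021 is outside that window, so Soleph Standard Time is on standard time at UTC+04:00.
09:01 local − 4h = 05:01 UTC.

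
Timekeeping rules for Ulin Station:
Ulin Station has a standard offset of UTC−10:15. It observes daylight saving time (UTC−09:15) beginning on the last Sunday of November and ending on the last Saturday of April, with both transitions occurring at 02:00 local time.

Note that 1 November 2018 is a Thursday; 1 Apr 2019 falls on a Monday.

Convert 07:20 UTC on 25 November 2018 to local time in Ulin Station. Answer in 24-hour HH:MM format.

21:05

1 November 2018 is a Thursday, so Sundays fall on 4, 11, 18, 25; the last is November 25.
1 April 2019 is a Monday, so Saturdays fall on 6, 13, 20, 27; the last is April 27.
At the standard offset (UTC−10:15), 07:20 UTC − 10h15m = 21:05 Ulin Station standard time (rolling into the previous day, 24 November 2018).
The standard-time date in Ulin Station, 24 November 2018, is outside the daylight-saving period (25 November 2018 – 27 April 2019), so Ulin Station is on standard time, UTC−10:15.
07:20 UTC − 10h15m = 21:05 local (rolling into the previous day, 24 November 2018).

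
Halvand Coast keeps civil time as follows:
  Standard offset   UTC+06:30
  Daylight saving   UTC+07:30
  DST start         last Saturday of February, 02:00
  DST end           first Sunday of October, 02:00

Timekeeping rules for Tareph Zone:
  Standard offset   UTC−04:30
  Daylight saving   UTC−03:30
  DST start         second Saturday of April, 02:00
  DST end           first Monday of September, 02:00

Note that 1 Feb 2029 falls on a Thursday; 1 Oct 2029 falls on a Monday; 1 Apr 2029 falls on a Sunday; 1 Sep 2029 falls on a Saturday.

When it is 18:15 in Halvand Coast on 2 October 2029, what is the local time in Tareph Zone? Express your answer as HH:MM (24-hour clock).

06:15

1 February 2029 is a Thursday, so Saturdays fall on 3, 10, 17, 24; the last is February 24.
1 October 2029 is a Monday, so the first Sunday is October 7.
2 October 2029 falls between 24 February and 7 October, so daylight saving is in effect and Halvand Coast is at UTC+07:30.
18:15 Halvand Coast − 7h30m = 10:45 UTC.
1 April 2029 is a Sunday, so the first Saturday is April 7 and the second is April 14.
1 September 2029 is a Saturday, so the first Monday is September 3.
At the standard offset (UTC−04:30), 10:45 UTC − 4h30m = 06:15 Tareph Zone standard time.
Daylight saving runs 14 April – 3 September; the standard-time date in Tareph Zone, 2 October 2029, is outside that window, so Tareph Zone is on standard time at UTC−04:30.
10:45 UTC − 4h30m = 06:15 Tareph Zone.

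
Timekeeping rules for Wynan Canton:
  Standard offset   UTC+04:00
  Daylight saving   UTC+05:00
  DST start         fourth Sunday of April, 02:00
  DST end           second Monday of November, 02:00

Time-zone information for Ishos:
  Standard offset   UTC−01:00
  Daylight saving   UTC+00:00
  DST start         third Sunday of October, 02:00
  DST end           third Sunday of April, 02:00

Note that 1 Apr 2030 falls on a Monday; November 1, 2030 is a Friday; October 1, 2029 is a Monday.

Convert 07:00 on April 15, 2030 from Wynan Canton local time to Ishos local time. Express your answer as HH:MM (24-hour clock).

1 April 2030 is a Monday, so the first Sunday is April 7 and the fourth is April 28.
1 November 2030 is a Friday, so the first Monday is November 4 and the second is November 11.
Daylight saving runs 28 April – 11 November; April 15, 2030 is outside that window, so Wynan Canton is on standard time at UTC+04:00.
07:00 Wynan Canton − 4h = 03:00 UTC.
1 October 2029 is a Monday, so the first Sunday is October 7 and the third is October 21.
1 April 2030 is a Monday, so the first Sunday is April 7 and the third is April 21.
At the standard offset (UTC−01:00), 03:00 UTC − 1h = 02:00 Ishos standard time.
The standard-time date in Ishos, April 15, 2030, falls between 21 October 2029 and 21 April 2030, so daylight saving is in effect and Ishos is at UTC+00:00.
03:00 UTC + 0h = 03:00 Ishos.

03:00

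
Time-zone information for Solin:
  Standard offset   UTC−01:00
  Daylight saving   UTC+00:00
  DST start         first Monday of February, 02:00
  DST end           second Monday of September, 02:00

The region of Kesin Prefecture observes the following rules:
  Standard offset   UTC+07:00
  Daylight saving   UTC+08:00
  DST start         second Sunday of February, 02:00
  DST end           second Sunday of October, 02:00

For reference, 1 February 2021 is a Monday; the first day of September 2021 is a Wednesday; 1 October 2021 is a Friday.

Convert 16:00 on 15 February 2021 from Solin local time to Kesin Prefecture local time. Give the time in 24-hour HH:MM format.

1 February 2021 is a Monday, so the first Monday is February 1.
1 September 2021 is a Wednesday, so the first Monday is September 6 and the second is September 13.
Daylight saving runs 1 February – 13 September; 15 February 2021 is inside that window, so Solin is at UTC+00:00.
16:00 Solin − 0h = 16:00 UTC.
1 February 2021 is a Monday, so the first Sunday is February 7 and the second is February 14.
1 October 2021 is a Friday, so the first Sunday is October 3 and the second is October 10.
At the standard offset (UTC+07:00), 16:00 UTC + 7h = 23:00 Kesin Prefecture standard time.
The standard-time date in Kesin Prefecture, 15 February 2021, lies within the daylight-saving period (14 February – 10 October), so Kesin Prefecture is on daylight time, UTC+08:00.
16:00 UTC + 8h = 00:00 Kesin Prefecture (rolling into the next day, 16 February 2021).

00:00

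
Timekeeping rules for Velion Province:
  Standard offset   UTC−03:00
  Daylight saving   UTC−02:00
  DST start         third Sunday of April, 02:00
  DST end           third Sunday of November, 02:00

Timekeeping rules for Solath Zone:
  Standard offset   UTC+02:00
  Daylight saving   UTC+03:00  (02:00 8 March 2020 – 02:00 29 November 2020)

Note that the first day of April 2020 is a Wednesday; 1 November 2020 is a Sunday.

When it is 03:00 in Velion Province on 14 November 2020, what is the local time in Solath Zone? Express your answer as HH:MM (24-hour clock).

1 April 2020 is a Wednesday, so the first Sunday is April 5 and the third is April 19.
1 November 2020 is a Sunday, so the first Sunday is November 1 and the third is November 15.
14 November 2020 lies within the daylight-saving period (19 April – 15 November), so Velion Province is on daylight time, UTC−02:00.
03:00 Velion Province + 2h = 05:00 UTC.
At the standard offset (UTC+02:00), 05:00 UTC + 2h = 07:00 Solath Zone standard time.
The standard-time date in Solath Zone, 14 November 2020, falls between 8 March and 29 November, so daylight saving is in effect and Solath Zone is at UTC+03:00.
05:00 UTC + 3h = 08:00 Solath Zone.

08:00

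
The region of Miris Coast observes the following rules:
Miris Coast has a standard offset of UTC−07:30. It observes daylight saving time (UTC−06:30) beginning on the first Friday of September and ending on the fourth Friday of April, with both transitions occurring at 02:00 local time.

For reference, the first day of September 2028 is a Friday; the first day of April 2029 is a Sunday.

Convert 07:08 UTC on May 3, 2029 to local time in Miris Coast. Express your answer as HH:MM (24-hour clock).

1 September 2028 is a Friday, so the first Friday is September 1.
1 April 2029 is a Sunday, so the first Friday is April 6 and the fourth is April 27.
At the standard offset (UTC−07:30), 07:08 UTC − 7h30m = 23:38 Miris Coast standard time (rolling into the previous day, 2 May 2029).
The standard-time date in Miris Coast, May 2, 2029, does not fall between 1 September 2028 and 27 April 2029, so daylight saving is not in effect and Miris Coast is at UTC−07:30.
07:08 UTC − 7h30m = 23:38 local (rolling into the previous day, 2 May 2029).

23:38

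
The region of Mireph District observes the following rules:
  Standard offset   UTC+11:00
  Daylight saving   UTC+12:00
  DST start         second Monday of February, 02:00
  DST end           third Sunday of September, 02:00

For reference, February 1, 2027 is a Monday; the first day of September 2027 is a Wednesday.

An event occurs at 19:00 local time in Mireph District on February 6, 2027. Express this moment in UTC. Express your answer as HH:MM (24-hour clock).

1 February 2027 is a Monday, so the first Monday is February 1 and the second is February 8.
1 September 2027 is a Wednesday, so the first Sunday is September 5 and the third is September 19.
February 6, 2027 is outside the daylight-saving period (8 February – 19 September), so Mireph District is on standard time, UTC+11:00.
19:00 local − 11h = 08:00 UTC.

08:00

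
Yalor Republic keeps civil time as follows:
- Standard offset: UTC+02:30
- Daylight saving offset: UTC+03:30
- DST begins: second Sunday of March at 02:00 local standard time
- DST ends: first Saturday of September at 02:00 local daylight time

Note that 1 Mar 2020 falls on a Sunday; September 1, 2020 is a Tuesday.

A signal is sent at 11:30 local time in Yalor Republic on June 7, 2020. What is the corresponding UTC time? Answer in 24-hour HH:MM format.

08:00

1 March 2020 is a Sunday, so the first Sunday is March 1 and the second is March 8.
1 September 2020 is a Tuesday, so the first Saturday is September 5.
Daylight saving runs 8 March – 5 September; June 7, 2020 is inside that window, so Yalor Republic is at UTC+03:30.
11:30 local − 3h30m = 08:00 UTC.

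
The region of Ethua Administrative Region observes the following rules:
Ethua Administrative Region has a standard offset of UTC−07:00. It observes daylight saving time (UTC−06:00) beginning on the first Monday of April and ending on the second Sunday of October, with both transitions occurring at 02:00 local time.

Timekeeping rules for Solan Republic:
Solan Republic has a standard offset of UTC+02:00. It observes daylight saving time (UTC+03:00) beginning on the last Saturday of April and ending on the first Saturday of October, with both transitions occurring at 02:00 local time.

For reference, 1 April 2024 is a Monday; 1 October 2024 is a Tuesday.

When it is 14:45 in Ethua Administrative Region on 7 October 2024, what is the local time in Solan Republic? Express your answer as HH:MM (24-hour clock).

1 April 2024 is a Monday, so the first Monday is April 1.
1 October 2024 is a Tuesday, so the first Sunday is October 6 and the second is October 13.
7 October 2024 falls between 1 April and 13 October, so daylight saving is in effect and Ethua Administrative Region is at UTC−06:00.
14:45 Ethua Administrative Region + 6h = 20:45 UTC.
1 April 2024 is a Monday, so Saturdays fall on 6, 13, 20, 27; the last is April 27.
1 October 2024 is a Tuesday, so the first Saturday is October 5.
At the standard offset (UTC+02:00), 20:45 UTC + 2h = 22:45 Solan Republic standard time.
Daylight saving runs 27 April – 5 October; the standard-time date in Solan Republic, 7 October 2024, is outside that window, so Solan Republic is on standard time at UTC+02:00.
20:45 UTC + 2h = 22:45 Solan Republic.

22:45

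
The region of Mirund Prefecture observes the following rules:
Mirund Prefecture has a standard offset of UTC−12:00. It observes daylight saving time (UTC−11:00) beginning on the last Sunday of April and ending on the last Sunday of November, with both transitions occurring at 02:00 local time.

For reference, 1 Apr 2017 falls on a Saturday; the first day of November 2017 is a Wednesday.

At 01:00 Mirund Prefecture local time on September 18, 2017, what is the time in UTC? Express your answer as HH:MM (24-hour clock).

1 April 2017 is a Saturday, so Sundays fall on 2, 9, 16, 23, 30; the last is April 30.
1 November 2017 is a Wednesday, so Sundays fall on 5, 12, 19, 26; the last is November 26.
September 18, 2017 lies within the daylight-saving period (30 April – 26 November), so Mirund Prefecture is on daylight time, UTC−11:00.
01:00 local + 11h = 12:00 UTC.

12:00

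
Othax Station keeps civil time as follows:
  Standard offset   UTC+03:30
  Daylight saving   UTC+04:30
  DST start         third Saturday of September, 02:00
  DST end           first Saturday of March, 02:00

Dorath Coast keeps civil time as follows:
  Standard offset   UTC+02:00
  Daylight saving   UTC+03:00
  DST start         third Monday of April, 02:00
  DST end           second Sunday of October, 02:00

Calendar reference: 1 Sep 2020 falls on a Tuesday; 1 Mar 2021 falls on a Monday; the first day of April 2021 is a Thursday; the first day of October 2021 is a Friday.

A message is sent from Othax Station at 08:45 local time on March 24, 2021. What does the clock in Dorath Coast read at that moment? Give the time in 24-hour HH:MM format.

1 September 2020 is a Tuesday, so the first Saturday is September 5 and the third is September 19.
1 March 2021 is a Monday, so the first Saturday is March 6.
March 24, 2021 does not fall between 19 September 2020 and 6 March 2021, so daylight saving is not in effect and Othax Station is at UTC+03:30.
08:45 Othax Station − 3h30m = 05:15 UTC.
1 April 2021 is a Thursday, so the first Monday is April 5 and the third is April 19.
1 October 2021 is a Friday, so the first Sunday is October 3 and the second is October 10.
At the standard offset (UTC+02:00), 05:15 UTC + 2h = 07:15 Dorath Coast standard time.
The standard-time date in Dorath Coast, March 24, 2021, does not fall between 19 April and 10 October, so daylight saving is not in effect and Dorath Coast is at UTC+02:00.
05:15 UTC + 2h = 07:15 Dorath Coast.

07:15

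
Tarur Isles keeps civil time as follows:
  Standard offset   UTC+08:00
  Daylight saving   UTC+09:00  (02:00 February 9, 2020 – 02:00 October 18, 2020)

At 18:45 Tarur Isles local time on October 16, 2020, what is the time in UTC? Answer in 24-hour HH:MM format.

October 16, 2020 lies within the daylight-saving period (9 February – 18 October), so Tarur Isles is on daylight time, UTC+09:00.
18:45 local − 9h = 09:45 UTC.

09:45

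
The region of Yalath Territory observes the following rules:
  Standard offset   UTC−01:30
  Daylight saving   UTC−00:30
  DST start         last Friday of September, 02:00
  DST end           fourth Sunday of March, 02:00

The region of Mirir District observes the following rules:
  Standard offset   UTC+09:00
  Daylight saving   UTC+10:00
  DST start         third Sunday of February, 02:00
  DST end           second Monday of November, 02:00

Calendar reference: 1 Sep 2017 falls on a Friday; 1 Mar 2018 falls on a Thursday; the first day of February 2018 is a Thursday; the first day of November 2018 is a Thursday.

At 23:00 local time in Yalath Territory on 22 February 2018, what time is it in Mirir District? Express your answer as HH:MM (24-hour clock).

09:30

1 September 2017 is a Friday, so Fridays fall on 1, 8, 15, 22, 29; the last is September 29.
1 March 2018 is a Thursday, so the first Sunday is March 4 and the fourth is March 25.
Daylight saving runs 29 September 2017 – 25 March 2018; 22 February 2018 is inside that window, so Yalath Territory is at UTC−00:30.
23:00 Yalath Territory + 0h30m = 23:30 UTC.
1 February 2018 is a Thursday, so the first Sunday is February 4 and the third is February 18.
1 November 2018 is a Thursday, so the first Monday is November 5 and the second is November 12.
At the standard offset (UTC+09:00), 23:30 UTC + 9h = 08:30 Mirir District standard time (rolling into the next day, 23 February 2018).
The standard-time date in Mirir District, 23 February 2018, lies within the daylight-saving period (18 February – 12 November), so Mirir District is on daylight time, UTC+10:00.
23:30 UTC + 10h = 09:30 Mirir District (rolling into the next day, 23 February 2018).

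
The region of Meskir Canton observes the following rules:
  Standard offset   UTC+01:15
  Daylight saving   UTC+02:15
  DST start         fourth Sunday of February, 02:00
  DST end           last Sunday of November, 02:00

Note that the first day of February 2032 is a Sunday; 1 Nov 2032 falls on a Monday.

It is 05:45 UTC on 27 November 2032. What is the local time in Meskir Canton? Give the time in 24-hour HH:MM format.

08:00

1 February 2032 is a Sunday, so the first Sunday is February 1 and the fourth is February 22.
1 November 2032 is a Monday, so Sundays fall on 7, 14, 21, 28; the last is November 28.
At the standard offset (UTC+01:15), 05:45 UTC + 1h15m = 07:00 Meskir Canton standard time.
The standard-time date in Meskir Canton, 27 November 2032, falls between 22 February and 28 November, so daylight saving is in effect and Meskir Canton is at UTC+02:15.
05:45 UTC + 2h15m = 08:00 local.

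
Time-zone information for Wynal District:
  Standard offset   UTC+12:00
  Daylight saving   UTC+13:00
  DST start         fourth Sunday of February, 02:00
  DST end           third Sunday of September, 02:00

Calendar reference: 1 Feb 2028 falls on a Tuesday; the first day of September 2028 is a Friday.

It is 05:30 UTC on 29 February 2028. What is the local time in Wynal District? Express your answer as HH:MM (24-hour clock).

18:30

1 February 2028 is a Tuesday, so the first Sunday is February 6 and the fourth is February 27.
1 September 2028 is a Friday, so the first Sunday is September 3 and the third is September 17.
At the standard offset (UTC+12:00), 05:30 UTC + 12h = 17:30 Wynal District standard time.
The standard-time date in Wynal District, 29 February 2028, lies within the daylight-saving period (27 February – 17 September), so Wynal District is on daylight time, UTC+13:00.
05:30 UTC + 13h = 18:30 local.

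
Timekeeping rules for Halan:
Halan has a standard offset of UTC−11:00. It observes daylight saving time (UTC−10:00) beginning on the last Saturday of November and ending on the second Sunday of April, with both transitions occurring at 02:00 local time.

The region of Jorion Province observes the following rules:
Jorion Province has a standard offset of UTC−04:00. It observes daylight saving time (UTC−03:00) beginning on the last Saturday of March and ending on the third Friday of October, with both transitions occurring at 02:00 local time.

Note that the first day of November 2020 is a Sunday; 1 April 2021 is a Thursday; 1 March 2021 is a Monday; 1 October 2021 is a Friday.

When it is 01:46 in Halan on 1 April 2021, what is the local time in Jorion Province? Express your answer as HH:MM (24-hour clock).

1 November 2020 is a Sunday, so Saturdays fall on 7, 14, 21, 28; the last is November 28.
1 April 2021 is a Thursday, so the first Sunday is April 4 and the second is April 11.
Daylight saving runs 28 November 2020 – 11 April 2021; 1 April 2021 is inside that window, so Halan is at UTC−10:00.
01:46 Halan + 10h = 11:46 UTC.
1 March 2021 is a Monday, so Saturdays fall on 6, 13, 20, 27; the last is March 27.
1 October 2021 is a Friday, so the first Friday is October 1 and the third is October 15.
At the standard offset (UTC−04:00), 11:46 UTC − 4h = 07:46 Jorion Province standard time.
Daylight saving runs 27 March – 15 October; the standard-time date in Jorion Province, 1 April 2021, is inside that window, so Jorion Province is at UTC−03:00.
11:46 UTC − 3h = 08:46 Jorion Province.

08:46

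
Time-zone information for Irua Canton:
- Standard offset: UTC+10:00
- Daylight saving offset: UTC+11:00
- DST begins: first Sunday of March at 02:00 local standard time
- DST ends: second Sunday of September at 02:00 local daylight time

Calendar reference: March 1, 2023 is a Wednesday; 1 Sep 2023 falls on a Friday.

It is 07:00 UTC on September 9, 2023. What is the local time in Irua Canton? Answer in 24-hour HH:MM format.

18:00

1 March 2023 is a Wednesday, so the first Sunday is March 5.
1 September 2023 is a Friday, so the first Sunday is September 3 and the second is September 10.
At the standard offset (UTC+10:00), 07:00 UTC + 10h = 17:00 Irua Canton standard time.
The standard-time date in Irua Canton, September 9, 2023, falls between 5 March and 10 September, so daylight saving is in effect and Irua Canton is at UTC+11:00.
07:00 UTC + 11h = 18:00 local.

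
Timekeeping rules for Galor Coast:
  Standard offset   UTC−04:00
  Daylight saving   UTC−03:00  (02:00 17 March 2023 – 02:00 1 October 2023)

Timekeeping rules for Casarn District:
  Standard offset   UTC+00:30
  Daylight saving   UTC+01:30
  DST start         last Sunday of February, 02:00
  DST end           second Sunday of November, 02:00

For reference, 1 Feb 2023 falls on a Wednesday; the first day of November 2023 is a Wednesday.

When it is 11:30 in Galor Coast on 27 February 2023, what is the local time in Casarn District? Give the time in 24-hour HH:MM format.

17:00

Daylight saving runs 17 March – 1 October; 27 February 2023 is outside that window, so Galor Coast is on standard time at UTC−04:00.
11:30 Galor Coast + 4h = 15:30 UTC.
1 February 2023 is a Wednesday, so Sundays fall on 5, 12, 19, 26; the last is February 26.
1 November 2023 is a Wednesday, so the first Sunday is November 5 and the second is November 12.
At the standard offset (UTC+00:30), 15:30 UTC + 0h30m = 16:00 Casarn District standard time.
The standard-time date in Casarn District, 27 February 2023, falls between 26 February and 12 November, so daylight saving is in effect and Casarn District is at UTC+01:30.
15:30 UTC + 1h30m = 17:00 Casarn District.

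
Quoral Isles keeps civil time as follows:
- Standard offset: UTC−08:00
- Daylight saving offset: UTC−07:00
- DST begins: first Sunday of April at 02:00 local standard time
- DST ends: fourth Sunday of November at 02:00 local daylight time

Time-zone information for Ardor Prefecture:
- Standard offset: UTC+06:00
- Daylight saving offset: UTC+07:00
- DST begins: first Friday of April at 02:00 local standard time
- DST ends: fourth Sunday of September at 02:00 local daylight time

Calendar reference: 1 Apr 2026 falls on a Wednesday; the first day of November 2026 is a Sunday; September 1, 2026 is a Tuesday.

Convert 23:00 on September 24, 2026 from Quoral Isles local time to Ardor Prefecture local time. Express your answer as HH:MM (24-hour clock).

13:00

1 April 2026 is a Wednesday, so the first Sunday is April 5.
1 November 2026 is a Sunday, so the first Sunday is November 1 and the fourth is November 22.
September 24, 2026 lies within the daylight-saving period (5 April – 22 November), so Quoral Isles is on daylight time, UTC−07:00.
23:00 Quoral Isles + 7h = 06:00 UTC (rolling into the next day, 25 September 2026).
1 April 2026 is a Wednesday, so the first Friday is April 3.
1 September 2026 is a Tuesday, so the first Sunday is September 6 and the fourth is September 27.
At the standard offset (UTC+06:00), 06:00 UTC + 6h = 12:00 Ardor Prefecture standard time.
The standard-time date in Ardor Prefecture, September 25, 2026, lies within the daylight-saving period (3 April – 27 September), so Ardor Prefecture is on daylight time, UTC+07:00.
06:00 UTC + 7h = 13:00 Ardor Prefecture.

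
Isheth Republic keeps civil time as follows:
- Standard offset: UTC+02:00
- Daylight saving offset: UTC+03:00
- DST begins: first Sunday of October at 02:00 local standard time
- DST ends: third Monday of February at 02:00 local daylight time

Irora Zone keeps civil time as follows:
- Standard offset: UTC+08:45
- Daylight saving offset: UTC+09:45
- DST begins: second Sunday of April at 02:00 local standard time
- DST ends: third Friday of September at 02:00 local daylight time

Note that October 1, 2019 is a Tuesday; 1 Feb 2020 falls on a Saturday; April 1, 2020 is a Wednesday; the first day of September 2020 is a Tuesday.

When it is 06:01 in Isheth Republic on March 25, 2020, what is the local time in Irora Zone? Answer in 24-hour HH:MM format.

1 October 2019 is a Tuesday, so the first Sunday is October 6.
1 February 2020 is a Saturday, so the first Monday is February 3 and the third is February 17.
March 25, 2020 does not fall between 6 October 2019 and 17 February 2020, so daylight saving is not in effect and Isheth Republic is at UTC+02:00.
06:01 Isheth Republic − 2h = 04:01 UTC.
1 April 2020 is a Wednesday, so the first Sunday is April 5 and the second is April 12.
1 September 2020 is a Tuesday, so the first Friday is September 4 and the third is September 18.
At the standard offset (UTC+08:45), 04:01 UTC + 8h45m = 12:46 Irora Zone standard time.
Daylight saving runs 12 April – 18 September; the standard-time date in Irora Zone, March 25, 2020, is outside that window, so Irora Zone is on standard time at UTC+08:45.
04:01 UTC + 8h45m = 12:46 Irora Zone.

12:46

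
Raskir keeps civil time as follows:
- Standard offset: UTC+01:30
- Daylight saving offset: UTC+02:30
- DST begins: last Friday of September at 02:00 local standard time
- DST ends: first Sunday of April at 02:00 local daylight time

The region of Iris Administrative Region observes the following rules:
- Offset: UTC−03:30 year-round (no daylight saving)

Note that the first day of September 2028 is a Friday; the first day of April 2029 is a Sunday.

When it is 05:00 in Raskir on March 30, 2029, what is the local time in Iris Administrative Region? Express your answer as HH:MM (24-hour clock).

1 September 2028 is a Friday, so Fridays fall on 1, 8, 15, 22, 29; the last is September 29.
1 April 2029 is a Sunday, so the first Sunday is April 1.
Daylight saving runs 29 September 2028 – 1 April 2029; March 30, 2029 is inside that window, so Raskir is at UTC+02:30.
05:00 Raskir − 2h30m = 02:30 UTC.
Iris Administrative Region has no daylight saving, so its offset is UTC−03:30 year-round.
02:30 UTC − 3h30m = 23:00 Iris Administrative Region (rolling into the previous day, 29 March 2029).

23:00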